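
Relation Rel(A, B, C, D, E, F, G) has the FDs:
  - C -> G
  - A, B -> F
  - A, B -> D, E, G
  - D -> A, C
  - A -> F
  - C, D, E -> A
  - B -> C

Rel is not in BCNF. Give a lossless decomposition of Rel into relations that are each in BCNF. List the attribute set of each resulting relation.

{A, C, D}; {A, F}; {B, D, E}; {C, G}

Candidate keys of the original relation: {A, B}, {B, D}.
Within {A, B, C, D, E, F, G}: {C}⁺ ∩ {A, B, C, D, E, F, G} = {C, G}, not the whole set, so C -> G violates BCNF; decompose into {C, G} and {A, B, C, D, E, F}.
{C, G}: every determinant is a superkey — BCNF.
Within {A, B, C, D, E, F}: {D}⁺ ∩ {A, B, C, D, E, F} = {A, C, D, F}, not the whole set, so D -> A, C, F violates BCNF; decompose into {A, C, D, F} and {B, D, E}.
Within {A, C, D, F}: {A}⁺ ∩ {A, C, D, F} = {A, F}, not the whole set, so A -> F violates BCNF; decompose into {A, F} and {A, C, D}.
{A, F}: every determinant is a superkey — BCNF.
{A, C, D}: every determinant is a superkey — BCNF.
{B, D, E}: every determinant is a superkey — BCNF.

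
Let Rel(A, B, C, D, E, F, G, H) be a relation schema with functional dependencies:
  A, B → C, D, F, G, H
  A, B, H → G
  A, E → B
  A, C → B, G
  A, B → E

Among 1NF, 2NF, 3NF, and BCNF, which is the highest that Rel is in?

BCNF

Candidate keys: {A, B}, {A, C}, {A, E}. Prime attributes: {A, B, C, E}.
Each dependency's left side is a superkey — BCNF holds.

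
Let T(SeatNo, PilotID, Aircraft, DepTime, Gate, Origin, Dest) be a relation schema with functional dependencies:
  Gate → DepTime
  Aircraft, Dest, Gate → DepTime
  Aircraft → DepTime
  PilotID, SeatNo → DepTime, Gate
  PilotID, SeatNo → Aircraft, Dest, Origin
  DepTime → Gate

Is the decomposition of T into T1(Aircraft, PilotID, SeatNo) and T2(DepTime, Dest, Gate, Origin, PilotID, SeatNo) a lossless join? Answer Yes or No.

Yes

T1 ∩ T2 = {PilotID, SeatNo}; its closure under F is {Aircraft, DepTime, Dest, Gate, Origin, PilotID, SeatNo}.
Since T1 ⊆ {Aircraft, DepTime, Dest, Gate, Origin, PilotID, SeatNo}, the intersection is a superkey of T1; the decomposition is lossless.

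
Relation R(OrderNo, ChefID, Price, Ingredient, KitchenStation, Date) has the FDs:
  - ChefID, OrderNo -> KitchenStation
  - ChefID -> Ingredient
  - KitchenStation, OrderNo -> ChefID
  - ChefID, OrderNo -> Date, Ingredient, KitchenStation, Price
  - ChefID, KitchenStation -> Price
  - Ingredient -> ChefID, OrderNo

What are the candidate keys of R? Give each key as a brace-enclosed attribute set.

Closure of {ChefID} is {ChefID, Date, Ingredient, KitchenStation, OrderNo, Price}, the whole schema; {ChefID} is a candidate key.
Closure of {Ingredient} is {ChefID, Date, Ingredient, KitchenStation, OrderNo, Price}, the whole schema; {Ingredient} is a candidate key.
Closure of {KitchenStation, OrderNo} is {ChefID, Date, Ingredient, KitchenStation, OrderNo, Price}, the whole schema; {KitchenStation, OrderNo} is a candidate key.
No proper subset of any of these is a key, and no other minimal superkey exists.

{ChefID}, {Ingredient}, {KitchenStation, OrderNo}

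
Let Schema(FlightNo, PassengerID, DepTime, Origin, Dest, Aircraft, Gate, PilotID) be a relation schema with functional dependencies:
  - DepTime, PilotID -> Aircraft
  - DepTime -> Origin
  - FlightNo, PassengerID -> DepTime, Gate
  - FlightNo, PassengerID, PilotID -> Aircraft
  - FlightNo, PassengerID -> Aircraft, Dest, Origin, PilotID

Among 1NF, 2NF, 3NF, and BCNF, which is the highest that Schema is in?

2NF

Candidate key: {FlightNo, PassengerID}. Prime attributes: {FlightNo, PassengerID}.
DepTime, PilotID -> Aircraft breaks BCNF: {DepTime, PilotID}⁺ = {Aircraft, DepTime, Origin, PilotID}, so {DepTime, PilotID} is not a superkey.
DepTime, PilotID -> Aircraft has non-prime {Aircraft} on the right and a non-superkey on the left, so 3NF fails.
No non-prime attribute depends on a proper subset of any candidate key, so 2NF holds.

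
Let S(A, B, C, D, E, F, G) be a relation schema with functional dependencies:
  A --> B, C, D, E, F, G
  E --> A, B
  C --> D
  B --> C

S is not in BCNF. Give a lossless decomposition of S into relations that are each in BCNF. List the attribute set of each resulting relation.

Candidate keys of the original relation: {A}, {E}.
Within {A, B, C, D, E, F, G}: {C}⁺ ∩ {A, B, C, D, E, F, G} = {C, D}, not the whole set, so C --> D violates BCNF; decompose into {C, D} and {A, B, C, E, F, G}.
{C, D} is in BCNF.
Within {A, B, C, E, F, G}: {B}⁺ ∩ {A, B, C, E, F, G} = {B, C}, not the whole set, so B --> C violates BCNF; decompose into {B, C} and {A, B, E, F, G}.
{B, C} is in BCNF.
{A, B, E, F, G} is in BCNF.

{A, B, E, F, G}; {B, C}; {C, D}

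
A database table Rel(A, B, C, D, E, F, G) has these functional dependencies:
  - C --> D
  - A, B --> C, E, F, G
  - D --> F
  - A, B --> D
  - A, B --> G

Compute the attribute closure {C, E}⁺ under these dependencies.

Start with {C, E}.
C --> D applies; add {D} → now {C, D, E}.
D --> F applies; add {F} → now {C, D, E, F}.
No further FD applies.

{C, D, E, F}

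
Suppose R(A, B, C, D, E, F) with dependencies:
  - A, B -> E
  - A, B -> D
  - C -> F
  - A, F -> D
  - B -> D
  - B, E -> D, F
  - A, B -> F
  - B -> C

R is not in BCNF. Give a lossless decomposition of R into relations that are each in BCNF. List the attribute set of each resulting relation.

Candidate key of the original relation: {A, B}.
Within {A, B, C, D, E, F}: {C}⁺ ∩ {A, B, C, D, E, F} = {C, F}, not the whole set, so C -> F violates BCNF; decompose into {C, F} and {A, B, C, D, E}.
{C, F} has no BCNF violation.
Within {A, B, C, D, E}: {B}⁺ ∩ {A, B, C, D, E} = {B, C, D}, not the whole set, so B -> C, D violates BCNF; decompose into {B, C, D} and {A, B, E}.
{B, C, D} has no BCNF violation.
{A, B, E} has no BCNF violation.

{A, B, E}; {B, C, D}; {C, F}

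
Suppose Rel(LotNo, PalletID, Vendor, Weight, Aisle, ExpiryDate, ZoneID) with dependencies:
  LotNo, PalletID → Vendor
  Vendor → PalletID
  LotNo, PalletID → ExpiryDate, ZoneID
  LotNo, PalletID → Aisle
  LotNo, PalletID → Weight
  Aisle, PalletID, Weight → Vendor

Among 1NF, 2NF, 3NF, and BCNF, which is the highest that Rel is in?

Candidate keys: {LotNo, PalletID}, {LotNo, Vendor}. Prime attributes: {LotNo, PalletID, Vendor}.
For Vendor → PalletID we have {Vendor}⁺ = {PalletID, Vendor}; {Vendor} is not a superkey, so BCNF fails.
Since {PalletID} ⊆ prime attributes and every other non-superkey FD also has a prime right side, the schema is in 3NF.

3NF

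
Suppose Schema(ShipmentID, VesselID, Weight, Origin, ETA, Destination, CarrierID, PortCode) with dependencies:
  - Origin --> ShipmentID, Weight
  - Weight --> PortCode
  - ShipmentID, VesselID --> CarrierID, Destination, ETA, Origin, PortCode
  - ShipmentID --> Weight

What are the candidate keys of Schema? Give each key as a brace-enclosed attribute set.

{Origin, VesselID}, {ShipmentID, VesselID}

{VesselID} never appears on the right of any FD, so every key must include it.
Closure of {Origin, VesselID} is {CarrierID, Destination, ETA, Origin, PortCode, ShipmentID, VesselID, Weight}, the whole schema; {Origin, VesselID} is a candidate key.
Closure of {ShipmentID, VesselID} is {CarrierID, Destination, ETA, Origin, PortCode, ShipmentID, VesselID, Weight}, the whole schema; {ShipmentID, VesselID} is a candidate key.
These are minimal and exhaustive — every other superkey contains one of them.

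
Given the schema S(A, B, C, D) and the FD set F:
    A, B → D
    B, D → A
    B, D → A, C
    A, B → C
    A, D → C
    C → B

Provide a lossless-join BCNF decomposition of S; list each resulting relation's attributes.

{A, C, D}; {B, C}

Candidate keys of the original relation: {A, B}, {A, C}, {A, D}, {B, D}, {C, D}.
Within {A, B, C, D}: {C}⁺ ∩ {A, B, C, D} = {B, C}, not the whole set, so C → B violates BCNF; decompose into {B, C} and {A, C, D}.
{B, C}: every determinant is a superkey — BCNF.
{A, C, D}: every determinant is a superkey — BCNF.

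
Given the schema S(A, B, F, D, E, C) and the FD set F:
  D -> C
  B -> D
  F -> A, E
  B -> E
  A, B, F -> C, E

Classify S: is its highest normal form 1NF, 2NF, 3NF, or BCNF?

Candidate key: {B, F}. Prime attributes: {B, F}.
For D -> C we have {D}⁺ = {C, D}; {D} is not a superkey, so BCNF fails.
D -> C determines the non-prime attribute {C} from a non-superkey — 3NF is violated.
{B} is a proper subset of the key {B, F}, and {B}⁺ contains the non-prime attributes {C, D, E} — a partial dependency, so 2NF is violated.

1NF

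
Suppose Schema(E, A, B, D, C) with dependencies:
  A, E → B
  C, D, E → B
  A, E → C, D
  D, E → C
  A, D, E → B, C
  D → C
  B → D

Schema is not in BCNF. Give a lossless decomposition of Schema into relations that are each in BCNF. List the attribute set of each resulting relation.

Candidate key of the original relation: {A, E}.
In {A, B, C, D, E}, {C, D, E} is not a superkey ({C, D, E}⁺ restricted to this set is {B, C, D, E}), so split on C, D, E → B into {B, C, D, E} and {A, C, D, E}.
In {B, C, D, E}, {D} is not a superkey ({D}⁺ restricted to this set is {C, D}), so split on D → C into {C, D} and {B, D, E}.
{C, D} is in BCNF.
In {B, D, E}, {B} is not a superkey ({B}⁺ restricted to this set is {B, D}), so split on B → D into {B, D} and {B, E}.
{B, D} is in BCNF.
{B, E} is in BCNF.
In {A, C, D, E}, {D, E} is not a superkey ({D, E}⁺ restricted to this set is {C, D, E}), so split on D, E → C into {C, D, E} and {A, D, E}.
In {C, D, E}, {D} is not a superkey ({D}⁺ restricted to this set is {C, D}), so split on D → C into {C, D} and {D, E}.
{C, D} is in BCNF.
{D, E} is in BCNF.
{A, D, E} is in BCNF.

{A, D, E}; {B, D}; {B, E}; {C, D}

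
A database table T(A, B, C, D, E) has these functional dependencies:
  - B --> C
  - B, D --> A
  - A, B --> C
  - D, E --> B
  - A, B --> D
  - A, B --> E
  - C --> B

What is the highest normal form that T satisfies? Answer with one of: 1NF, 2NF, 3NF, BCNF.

Candidate keys: {A, B}, {A, C}, {B, D}, {C, D}, {D, E}. Prime attributes: {A, B, C, D, E}.
B --> C: {B}⁺ = {B, C}, which is not all of the attributes, so the left side is not a superkey — BCNF is violated.
But every attribute on its right side ({C}) is prime, and the same holds for every other non-superkey FD, so 3NF still holds.

3NF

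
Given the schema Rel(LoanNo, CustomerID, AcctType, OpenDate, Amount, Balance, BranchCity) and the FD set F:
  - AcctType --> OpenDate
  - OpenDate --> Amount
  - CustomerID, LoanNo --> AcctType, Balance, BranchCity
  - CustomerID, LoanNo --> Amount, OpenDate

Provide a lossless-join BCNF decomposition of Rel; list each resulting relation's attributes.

Candidate key of the original relation: {CustomerID, LoanNo}.
{AcctType, Amount, Balance, BranchCity, CustomerID, LoanNo, OpenDate}: {AcctType} determines {AcctType, Amount, OpenDate} here but is not a superkey — split on AcctType --> Amount, OpenDate, giving {AcctType, Amount, OpenDate} and {AcctType, Balance, BranchCity, CustomerID, LoanNo}.
{AcctType, Amount, OpenDate}: {OpenDate} determines {Amount, OpenDate} here but is not a superkey — split on OpenDate --> Amount, giving {Amount, OpenDate} and {AcctType, OpenDate}.
{Amount, OpenDate} is in BCNF.
{AcctType, OpenDate} is in BCNF.
{AcctType, Balance, BranchCity, CustomerID, LoanNo} is in BCNF.

{AcctType, Balance, BranchCity, CustomerID, LoanNo}; {AcctType, OpenDate}; {Amount, OpenDate}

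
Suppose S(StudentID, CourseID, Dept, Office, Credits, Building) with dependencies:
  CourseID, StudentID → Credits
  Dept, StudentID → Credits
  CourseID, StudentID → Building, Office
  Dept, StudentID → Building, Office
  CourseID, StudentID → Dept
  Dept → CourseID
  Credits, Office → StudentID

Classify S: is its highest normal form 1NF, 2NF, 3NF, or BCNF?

3NF

Candidate keys: {CourseID, Credits, Office}, {CourseID, StudentID}, {Credits, Dept, Office}, {Dept, StudentID}. Prime attributes: {CourseID, Credits, Dept, Office, StudentID}.
Dept → CourseID breaks BCNF: {Dept}⁺ = {CourseID, Dept}, so {Dept} is not a superkey.
Since {CourseID} ⊆ prime attributes and every other non-superkey FD also has a prime right side, the schema is in 3NF.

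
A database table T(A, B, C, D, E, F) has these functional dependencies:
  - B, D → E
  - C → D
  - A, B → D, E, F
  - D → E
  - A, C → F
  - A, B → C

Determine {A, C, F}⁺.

{A, C, D, E, F}

Start with {A, C, F}.
C → D applies; add {D} → now {A, C, D, F}.
D → E applies; add {E} → now {A, C, D, E, F}.
No further FD applies.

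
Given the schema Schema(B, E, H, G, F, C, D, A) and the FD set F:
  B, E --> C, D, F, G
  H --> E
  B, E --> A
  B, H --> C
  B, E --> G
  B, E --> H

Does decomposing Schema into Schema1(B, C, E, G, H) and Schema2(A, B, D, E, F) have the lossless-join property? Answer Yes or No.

The shared attributes are {B, E} and {B, E}⁺ = {A, B, C, D, E, F, G, H}.
This includes all of Schema1, so the common attributes are a superkey of Schema1 — the join is lossless.

Yes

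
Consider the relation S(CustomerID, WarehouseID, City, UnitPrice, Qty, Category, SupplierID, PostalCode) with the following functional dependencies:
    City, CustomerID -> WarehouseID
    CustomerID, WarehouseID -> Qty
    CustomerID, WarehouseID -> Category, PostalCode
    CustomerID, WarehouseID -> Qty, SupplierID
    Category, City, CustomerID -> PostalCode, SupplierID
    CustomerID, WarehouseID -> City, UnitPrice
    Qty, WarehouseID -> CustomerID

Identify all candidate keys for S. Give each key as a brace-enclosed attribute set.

Closure of {City, CustomerID} is {Category, City, CustomerID, PostalCode, Qty, SupplierID, UnitPrice, WarehouseID}, the whole schema; {City, CustomerID} is a candidate key.
Closure of {CustomerID, WarehouseID} is {Category, City, CustomerID, PostalCode, Qty, SupplierID, UnitPrice, WarehouseID}, the whole schema; {CustomerID, WarehouseID} is a candidate key.
Closure of {Qty, WarehouseID} is {Category, City, CustomerID, PostalCode, Qty, SupplierID, UnitPrice, WarehouseID}, the whole schema; {Qty, WarehouseID} is a candidate key.
These are minimal and exhaustive — every other superkey contains one of them.

{City, CustomerID}, {CustomerID, WarehouseID}, {Qty, WarehouseID}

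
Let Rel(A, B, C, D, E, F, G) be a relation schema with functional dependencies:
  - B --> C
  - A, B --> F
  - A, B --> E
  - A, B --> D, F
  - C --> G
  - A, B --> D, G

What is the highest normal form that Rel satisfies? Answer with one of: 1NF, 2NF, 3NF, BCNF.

Candidate key: {A, B}. Prime attributes: {A, B}.
B --> C: {B}⁺ = {B, C, G}, which is not all of the attributes, so the left side is not a superkey — BCNF is violated.
Because {C} is non-prime and the left side of B --> C is not a superkey, the relation is not in 3NF.
Since {B} ⊂ {A, B} and {B}⁺ ⊇ {C, G} with {C, G} non-prime, there is a partial dependency; 2NF fails.

1NF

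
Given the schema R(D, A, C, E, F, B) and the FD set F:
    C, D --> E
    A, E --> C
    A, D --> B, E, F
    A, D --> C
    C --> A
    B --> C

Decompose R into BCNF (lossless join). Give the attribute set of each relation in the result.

Candidate keys of the original relation: {A, D}, {B, D}, {C, D}.
In {A, B, C, D, E, F}, {A, E} is not a superkey ({A, E}⁺ restricted to this set is {A, C, E}), so split on A, E --> C into {A, C, E} and {A, B, D, E, F}.
In {A, C, E}, {C} is not a superkey ({C}⁺ restricted to this set is {A, C}), so split on C --> A into {A, C} and {C, E}.
{A, C} has no BCNF violation.
{C, E} has no BCNF violation.
In {A, B, D, E, F}, {B} is not a superkey ({B}⁺ restricted to this set is {A, B}), so split on B --> A into {A, B} and {B, D, E, F}.
{A, B} has no BCNF violation.
{B, D, E, F} has no BCNF violation.

{A, B}; {A, C}; {B, D, E, F}; {C, E}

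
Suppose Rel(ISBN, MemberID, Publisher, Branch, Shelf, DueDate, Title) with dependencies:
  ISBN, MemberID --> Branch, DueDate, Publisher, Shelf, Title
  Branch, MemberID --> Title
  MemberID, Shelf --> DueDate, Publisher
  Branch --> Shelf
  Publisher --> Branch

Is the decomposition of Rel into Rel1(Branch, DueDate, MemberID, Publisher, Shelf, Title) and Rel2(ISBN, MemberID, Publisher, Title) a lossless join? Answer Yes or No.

Yes

Rel1 ∩ Rel2 = {MemberID, Publisher, Title}; its closure under F is {Branch, DueDate, MemberID, Publisher, Shelf, Title}.
Since Rel1 ⊆ {Branch, DueDate, MemberID, Publisher, Shelf, Title}, the intersection is a superkey of Rel1; the decomposition is lossless.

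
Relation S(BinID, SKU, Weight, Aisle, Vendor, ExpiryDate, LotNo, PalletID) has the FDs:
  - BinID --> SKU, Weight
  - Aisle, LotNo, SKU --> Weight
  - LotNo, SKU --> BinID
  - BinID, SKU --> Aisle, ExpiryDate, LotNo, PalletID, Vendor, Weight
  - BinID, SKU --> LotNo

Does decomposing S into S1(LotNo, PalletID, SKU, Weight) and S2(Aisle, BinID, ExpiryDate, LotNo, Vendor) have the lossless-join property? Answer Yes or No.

No

S1 ∩ S2 = {LotNo}; its closure under F is {LotNo}.
Neither S1 nor S2 is contained in that closure, so the decomposition is lossy.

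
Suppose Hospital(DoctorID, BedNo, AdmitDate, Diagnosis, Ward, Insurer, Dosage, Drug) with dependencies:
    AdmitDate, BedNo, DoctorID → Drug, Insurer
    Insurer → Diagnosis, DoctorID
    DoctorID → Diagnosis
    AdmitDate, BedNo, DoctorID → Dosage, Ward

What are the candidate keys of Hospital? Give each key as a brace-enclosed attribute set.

{AdmitDate, BedNo, DoctorID}, {AdmitDate, BedNo, Insurer}

No FD produces {AdmitDate, BedNo}, so they must be in every candidate key.
{AdmitDate, BedNo, DoctorID}⁺ = {AdmitDate, BedNo, Diagnosis, DoctorID, Dosage, Drug, Insurer, Ward}, which is every attribute, so {AdmitDate, BedNo, DoctorID} is a candidate key.
{AdmitDate, BedNo, Insurer}⁺ = {AdmitDate, BedNo, Diagnosis, DoctorID, Dosage, Drug, Insurer, Ward}, which is every attribute, so {AdmitDate, BedNo, Insurer} is a candidate key.
These are minimal and exhaustive — every other superkey contains one of them.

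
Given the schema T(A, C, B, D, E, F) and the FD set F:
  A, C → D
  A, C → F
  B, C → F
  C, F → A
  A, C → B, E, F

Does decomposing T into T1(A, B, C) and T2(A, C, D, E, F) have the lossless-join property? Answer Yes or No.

Yes

Common attributes: {A, C}; their closure is {A, B, C, D, E, F}.
T1 is contained in that closure, so T1 ∩ T2 → T1 holds and the join is lossless.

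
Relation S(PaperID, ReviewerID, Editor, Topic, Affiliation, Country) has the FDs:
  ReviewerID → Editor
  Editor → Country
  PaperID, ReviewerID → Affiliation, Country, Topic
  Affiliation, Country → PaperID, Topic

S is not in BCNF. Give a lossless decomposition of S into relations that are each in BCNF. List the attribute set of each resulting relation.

Candidate keys of the original relation: {Affiliation, ReviewerID}, {PaperID, ReviewerID}.
{Affiliation, Country, Editor, PaperID, ReviewerID, Topic}: {ReviewerID} determines {Country, Editor, ReviewerID} here but is not a superkey — split on ReviewerID → Country, Editor, giving {Country, Editor, ReviewerID} and {Affiliation, PaperID, ReviewerID, Topic}.
{Country, Editor, ReviewerID}: {Editor} determines {Country, Editor} here but is not a superkey — split on Editor → Country, giving {Country, Editor} and {Editor, ReviewerID}.
{Country, Editor}: every determinant is a superkey — BCNF.
{Editor, ReviewerID}: every determinant is a superkey — BCNF.
{Affiliation, PaperID, ReviewerID, Topic}: every determinant is a superkey — BCNF.

{Affiliation, PaperID, ReviewerID, Topic}; {Country, Editor}; {Editor, ReviewerID}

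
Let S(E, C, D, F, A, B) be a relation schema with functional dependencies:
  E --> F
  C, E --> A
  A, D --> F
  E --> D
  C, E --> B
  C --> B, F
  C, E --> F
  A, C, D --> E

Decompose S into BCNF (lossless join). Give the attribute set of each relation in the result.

Candidate keys of the original relation: {A, C, D}, {C, E}.
Within {A, B, C, D, E, F}: {E}⁺ ∩ {A, B, C, D, E, F} = {D, E, F}, not the whole set, so E --> D, F violates BCNF; decompose into {D, E, F} and {A, B, C, E}.
{D, E, F} has no BCNF violation.
Within {A, B, C, E}: {C}⁺ ∩ {A, B, C, E} = {B, C}, not the whole set, so C --> B violates BCNF; decompose into {B, C} and {A, C, E}.
{B, C} has no BCNF violation.
{A, C, E} has no BCNF violation.

{A, C, E}; {B, C}; {D, E, F}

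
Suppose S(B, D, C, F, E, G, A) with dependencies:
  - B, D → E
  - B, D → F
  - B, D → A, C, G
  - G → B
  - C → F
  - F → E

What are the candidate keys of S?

{B, D}, {D, G}

Attributes never on any right-hand side: {D} — every candidate key must contain it.
{B, D} is a candidate key since {B, D}⁺ = {A, B, C, D, E, F, G} covers every attribute.
{D, G} is a candidate key since {D, G}⁺ = {A, B, C, D, E, F, G} covers every attribute.
No proper subset of any of these is a key, and no other minimal superkey exists.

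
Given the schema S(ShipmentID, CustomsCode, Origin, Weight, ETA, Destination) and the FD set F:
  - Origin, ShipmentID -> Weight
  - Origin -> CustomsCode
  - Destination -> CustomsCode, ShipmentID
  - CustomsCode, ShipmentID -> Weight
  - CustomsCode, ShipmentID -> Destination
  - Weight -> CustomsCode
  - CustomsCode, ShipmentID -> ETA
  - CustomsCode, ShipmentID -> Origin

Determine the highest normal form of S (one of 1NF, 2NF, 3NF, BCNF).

Candidate keys: {CustomsCode, ShipmentID}, {Destination}, {Origin, ShipmentID}, {ShipmentID, Weight}. Prime attributes: {CustomsCode, Destination, Origin, ShipmentID, Weight}.
Origin -> CustomsCode: {Origin}⁺ = {CustomsCode, Origin}, which is not all of the attributes, so the left side is not a superkey — BCNF is violated.
Its right-hand attributes {CustomsCode} are all prime, as are those of every other non-superkey FD — the relation is in 3NF.

3NF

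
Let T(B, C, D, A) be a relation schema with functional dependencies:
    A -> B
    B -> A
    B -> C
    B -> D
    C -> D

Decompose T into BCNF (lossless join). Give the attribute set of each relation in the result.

Candidate keys of the original relation: {A}, {B}.
In {A, B, C, D}, {C} is not a superkey ({C}⁺ restricted to this set is {C, D}), so split on C -> D into {C, D} and {A, B, C}.
{C, D} is in BCNF.
{A, B, C} is in BCNF.

{A, B, C}; {C, D}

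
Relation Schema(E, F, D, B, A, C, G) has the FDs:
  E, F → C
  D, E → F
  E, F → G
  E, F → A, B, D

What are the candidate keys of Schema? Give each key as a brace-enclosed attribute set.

{D, E}, {E, F}

{E} never appears on the right of any FD, so every key must include it.
{D, E}⁺ = {A, B, C, D, E, F, G}, which is every attribute, so {D, E} is a candidate key.
{E, F}⁺ = {A, B, C, D, E, F, G}, which is every attribute, so {E, F} is a candidate key.
These are minimal and exhaustive — every other superkey contains one of them.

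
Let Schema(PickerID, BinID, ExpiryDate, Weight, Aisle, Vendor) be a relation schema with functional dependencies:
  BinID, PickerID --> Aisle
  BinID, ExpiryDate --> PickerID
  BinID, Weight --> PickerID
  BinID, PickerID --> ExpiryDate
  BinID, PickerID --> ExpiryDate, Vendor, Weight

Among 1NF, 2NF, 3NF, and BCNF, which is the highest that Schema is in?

Candidate keys: {BinID, ExpiryDate}, {BinID, PickerID}, {BinID, Weight}. Prime attributes: {BinID, ExpiryDate, PickerID, Weight}.
Each dependency's left side is a superkey — BCNF holds.

BCNF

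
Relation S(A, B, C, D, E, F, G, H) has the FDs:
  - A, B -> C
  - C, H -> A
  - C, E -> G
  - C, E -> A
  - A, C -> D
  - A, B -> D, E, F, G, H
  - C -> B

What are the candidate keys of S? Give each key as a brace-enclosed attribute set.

{A, B}, {A, C}, {C, E}, {C, H}

{A, B} is a candidate key since {A, B}⁺ = {A, B, C, D, E, F, G, H} covers every attribute.
{A, C} is a candidate key since {A, C}⁺ = {A, B, C, D, E, F, G, H} covers every attribute.
{C, E} is a candidate key since {C, E}⁺ = {A, B, C, D, E, F, G, H} covers every attribute.
{C, H} is a candidate key since {C, H}⁺ = {A, B, C, D, E, F, G, H} covers every attribute.
No proper subset of any of these is a key, and no other minimal superkey exists.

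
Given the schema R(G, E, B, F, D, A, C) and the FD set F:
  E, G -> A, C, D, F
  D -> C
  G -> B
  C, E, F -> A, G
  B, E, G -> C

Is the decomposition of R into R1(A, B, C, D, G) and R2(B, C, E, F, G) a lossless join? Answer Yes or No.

Common attributes: {B, C, G}; their closure is {B, C, G}.
R1 ⊄ {B, C, G} and R2 ⊄ {B, C, G}, so the split is lossy.

No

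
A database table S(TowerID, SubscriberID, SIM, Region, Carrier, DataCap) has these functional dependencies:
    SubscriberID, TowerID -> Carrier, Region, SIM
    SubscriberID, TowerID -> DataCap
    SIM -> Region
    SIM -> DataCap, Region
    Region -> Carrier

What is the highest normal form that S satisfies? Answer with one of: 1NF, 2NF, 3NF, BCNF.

2NF

Candidate key: {SubscriberID, TowerID}. Prime attributes: {SubscriberID, TowerID}.
SIM -> Region: {SIM}⁺ = {Carrier, DataCap, Region, SIM}, which is not all of the attributes, so the left side is not a superkey — BCNF is violated.
SIM -> Region has non-prime {Region} on the right and a non-superkey on the left, so 3NF fails.
No non-prime attribute depends on a proper subset of any candidate key, so 2NF holds.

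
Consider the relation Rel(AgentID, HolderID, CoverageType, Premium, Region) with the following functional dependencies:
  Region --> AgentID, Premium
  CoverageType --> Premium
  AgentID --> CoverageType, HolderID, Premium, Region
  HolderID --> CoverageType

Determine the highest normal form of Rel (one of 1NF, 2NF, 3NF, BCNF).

2NF

Candidate keys: {AgentID}, {Region}. Prime attributes: {AgentID, Region}.
CoverageType --> Premium: {CoverageType}⁺ = {CoverageType, Premium}, which is not all of the attributes, so the left side is not a superkey — BCNF is violated.
CoverageType --> Premium determines the non-prime attribute {Premium} from a non-superkey — 3NF is violated.
All keys have size 1, which rules out partial dependencies — 2NF is satisfied.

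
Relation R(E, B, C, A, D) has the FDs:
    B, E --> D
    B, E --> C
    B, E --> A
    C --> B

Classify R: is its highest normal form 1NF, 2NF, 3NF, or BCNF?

Candidate keys: {B, E}, {C, E}. Prime attributes: {B, C, E}.
C --> B breaks BCNF: {C}⁺ = {B, C}, so {C} is not a superkey.
But every attribute on its right side ({B}) is prime, and the same holds for every other non-superkey FD, so 3NF still holds.

3NF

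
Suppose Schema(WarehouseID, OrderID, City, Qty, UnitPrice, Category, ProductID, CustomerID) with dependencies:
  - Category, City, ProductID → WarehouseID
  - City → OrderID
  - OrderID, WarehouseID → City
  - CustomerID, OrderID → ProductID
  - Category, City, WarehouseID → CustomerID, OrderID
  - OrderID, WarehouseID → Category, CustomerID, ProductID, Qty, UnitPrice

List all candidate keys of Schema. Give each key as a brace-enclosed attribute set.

Closure of {City, WarehouseID} is {Category, City, CustomerID, OrderID, ProductID, Qty, UnitPrice, WarehouseID}, the whole schema; {City, WarehouseID} is a candidate key.
Closure of {OrderID, WarehouseID} is {Category, City, CustomerID, OrderID, ProductID, Qty, UnitPrice, WarehouseID}, the whole schema; {OrderID, WarehouseID} is a candidate key.
Closure of {Category, City, CustomerID} is {Category, City, CustomerID, OrderID, ProductID, Qty, UnitPrice, WarehouseID}, the whole schema; {Category, City, CustomerID} is a candidate key.
Closure of {Category, City, ProductID} is {Category, City, CustomerID, OrderID, ProductID, Qty, UnitPrice, WarehouseID}, the whole schema; {Category, City, ProductID} is a candidate key.
No proper subset of any of these is a key, and no other minimal superkey exists.

{Category, City, CustomerID}, {Category, City, ProductID}, {City, WarehouseID}, {OrderID, WarehouseID}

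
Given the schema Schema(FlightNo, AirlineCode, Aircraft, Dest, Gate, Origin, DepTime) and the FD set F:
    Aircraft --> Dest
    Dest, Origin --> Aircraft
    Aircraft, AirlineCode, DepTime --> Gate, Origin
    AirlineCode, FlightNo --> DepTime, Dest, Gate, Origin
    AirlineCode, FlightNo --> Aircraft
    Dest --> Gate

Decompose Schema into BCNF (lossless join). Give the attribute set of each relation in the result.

Candidate key of the original relation: {AirlineCode, FlightNo}.
{Aircraft, AirlineCode, DepTime, Dest, FlightNo, Gate, Origin}: {Aircraft} determines {Aircraft, Dest, Gate} here but is not a superkey — split on Aircraft --> Dest, Gate, giving {Aircraft, Dest, Gate} and {Aircraft, AirlineCode, DepTime, FlightNo, Origin}.
{Aircraft, Dest, Gate}: {Dest} determines {Dest, Gate} here but is not a superkey — split on Dest --> Gate, giving {Dest, Gate} and {Aircraft, Dest}.
{Dest, Gate}: every determinant is a superkey — BCNF.
{Aircraft, Dest}: every determinant is a superkey — BCNF.
{Aircraft, AirlineCode, DepTime, FlightNo, Origin}: {Aircraft, AirlineCode, DepTime} determines {Aircraft, AirlineCode, DepTime, Origin} here but is not a superkey — split on Aircraft, AirlineCode, DepTime --> Origin, giving {Aircraft, AirlineCode, DepTime, Origin} and {Aircraft, AirlineCode, DepTime, FlightNo}.
{Aircraft, AirlineCode, DepTime, Origin}: every determinant is a superkey — BCNF.
{Aircraft, AirlineCode, DepTime, FlightNo}: every determinant is a superkey — BCNF.

{Aircraft, AirlineCode, DepTime, FlightNo}; {Aircraft, AirlineCode, DepTime, Origin}; {Aircraft, Dest}; {Dest, Gate}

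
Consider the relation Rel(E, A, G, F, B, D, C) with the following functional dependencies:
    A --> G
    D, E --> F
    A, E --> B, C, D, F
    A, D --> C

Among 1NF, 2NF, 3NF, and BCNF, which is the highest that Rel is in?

Candidate key: {A, E}. Prime attributes: {A, E}.
A --> G breaks BCNF: {A}⁺ = {A, G}, so {A} is not a superkey.
A --> G has non-prime {G} on the right and a non-superkey on the left, so 3NF fails.
The proper key subset {A} of {A, E} determines non-prime {G}, so the relation is not even in 2NF.

1NF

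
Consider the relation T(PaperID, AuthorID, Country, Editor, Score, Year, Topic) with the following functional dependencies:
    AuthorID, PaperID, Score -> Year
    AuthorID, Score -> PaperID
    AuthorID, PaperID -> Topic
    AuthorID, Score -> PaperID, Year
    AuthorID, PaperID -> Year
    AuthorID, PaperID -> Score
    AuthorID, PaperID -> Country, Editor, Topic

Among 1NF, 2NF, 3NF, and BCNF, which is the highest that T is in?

BCNF

Candidate keys: {AuthorID, PaperID}, {AuthorID, Score}. Prime attributes: {AuthorID, PaperID, Score}.
Every FD has a superkey on the left, so the relation is in BCNF.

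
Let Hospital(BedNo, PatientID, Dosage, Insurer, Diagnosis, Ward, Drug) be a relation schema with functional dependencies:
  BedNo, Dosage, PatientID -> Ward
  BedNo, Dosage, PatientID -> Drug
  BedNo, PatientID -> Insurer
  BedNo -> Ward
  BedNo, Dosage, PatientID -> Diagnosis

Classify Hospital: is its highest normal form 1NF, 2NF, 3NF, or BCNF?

1NF

Candidate key: {BedNo, Dosage, PatientID}. Prime attributes: {BedNo, Dosage, PatientID}.
BedNo, PatientID -> Insurer: {BedNo, PatientID}⁺ = {BedNo, Insurer, PatientID, Ward}, which is not all of the attributes, so the left side is not a superkey — BCNF is violated.
Because {Insurer} is non-prime and the left side of BedNo, PatientID -> Insurer is not a superkey, the relation is not in 3NF.
Since {BedNo} ⊂ {BedNo, Dosage, PatientID} and {BedNo}⁺ ⊇ {Ward} with {Ward} non-prime, there is a partial dependency; 2NF fails.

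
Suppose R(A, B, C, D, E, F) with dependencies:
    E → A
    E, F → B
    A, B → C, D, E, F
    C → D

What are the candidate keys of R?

{A, B}, {B, E}, {E, F}

{A, B} is a candidate key since {A, B}⁺ = {A, B, C, D, E, F} covers every attribute.
{B, E} is a candidate key since {B, E}⁺ = {A, B, C, D, E, F} covers every attribute.
{E, F} is a candidate key since {E, F}⁺ = {A, B, C, D, E, F} covers every attribute.
These are minimal and exhaustive — every other superkey contains one of them.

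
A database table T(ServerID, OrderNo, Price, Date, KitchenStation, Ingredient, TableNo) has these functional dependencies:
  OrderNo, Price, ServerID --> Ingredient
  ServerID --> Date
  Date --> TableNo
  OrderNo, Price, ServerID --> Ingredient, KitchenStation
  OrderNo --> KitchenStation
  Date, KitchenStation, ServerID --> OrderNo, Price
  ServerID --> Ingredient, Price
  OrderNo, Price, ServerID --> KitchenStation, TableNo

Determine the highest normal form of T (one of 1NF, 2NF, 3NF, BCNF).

1NF

Candidate keys: {KitchenStation, ServerID}, {OrderNo, ServerID}. Prime attributes: {KitchenStation, OrderNo, ServerID}.
For ServerID --> Date we have {ServerID}⁺ = {Date, Ingredient, Price, ServerID, TableNo}; {ServerID} is not a superkey, so BCNF fails.
ServerID --> Date has non-prime {Date} on the right and a non-superkey on the left, so 3NF fails.
Since {ServerID} ⊂ {KitchenStation, ServerID} and {ServerID}⁺ ⊇ {Date, Ingredient, Price, TableNo} with {Date, Ingredient, Price, TableNo} non-prime, there is a partial dependency; 2NF fails.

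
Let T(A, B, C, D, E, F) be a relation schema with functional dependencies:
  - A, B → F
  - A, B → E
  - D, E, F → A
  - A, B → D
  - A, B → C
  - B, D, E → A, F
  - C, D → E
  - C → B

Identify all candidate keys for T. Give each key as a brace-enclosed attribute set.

{A, B} is a candidate key since {A, B}⁺ = {A, B, C, D, E, F} covers every attribute.
{A, C} is a candidate key since {A, C}⁺ = {A, B, C, D, E, F} covers every attribute.
{C, D} is a candidate key since {C, D}⁺ = {A, B, C, D, E, F} covers every attribute.
{B, D, E} is a candidate key since {B, D, E}⁺ = {A, B, C, D, E, F} covers every attribute.
These are minimal and exhaustive — every other superkey contains one of them.

{A, B}, {A, C}, {B, D, E}, {C, D}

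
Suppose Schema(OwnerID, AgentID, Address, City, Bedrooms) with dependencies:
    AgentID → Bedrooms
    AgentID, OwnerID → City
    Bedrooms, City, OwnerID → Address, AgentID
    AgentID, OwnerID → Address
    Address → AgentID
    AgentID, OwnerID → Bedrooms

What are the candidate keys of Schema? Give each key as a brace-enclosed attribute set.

Attributes never on any right-hand side: {OwnerID} — every candidate key must contain it.
{Address, OwnerID}⁺ = {Address, AgentID, Bedrooms, City, OwnerID} — all of the relation — so {Address, OwnerID} is a candidate key.
{AgentID, OwnerID}⁺ = {Address, AgentID, Bedrooms, City, OwnerID} — all of the relation — so {AgentID, OwnerID} is a candidate key.
{Bedrooms, City, OwnerID}⁺ = {Address, AgentID, Bedrooms, City, OwnerID} — all of the relation — so {Bedrooms, City, OwnerID} is a candidate key.
These are minimal and exhaustive — every other superkey contains one of them.

{Address, OwnerID}, {AgentID, OwnerID}, {Bedrooms, City, OwnerID}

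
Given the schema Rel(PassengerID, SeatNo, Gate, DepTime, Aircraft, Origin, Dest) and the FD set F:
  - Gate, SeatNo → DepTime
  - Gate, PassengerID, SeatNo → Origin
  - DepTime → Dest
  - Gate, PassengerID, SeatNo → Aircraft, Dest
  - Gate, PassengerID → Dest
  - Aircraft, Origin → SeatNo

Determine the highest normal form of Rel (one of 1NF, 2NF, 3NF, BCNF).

1NF

Candidate keys: {Aircraft, Gate, Origin, PassengerID}, {Gate, PassengerID, SeatNo}. Prime attributes: {Aircraft, Gate, Origin, PassengerID, SeatNo}.
Gate, SeatNo → DepTime: {Gate, SeatNo}⁺ = {DepTime, Dest, Gate, SeatNo}, which is not all of the attributes, so the left side is not a superkey — BCNF is violated.
Gate, SeatNo → DepTime determines the non-prime attribute {DepTime} from a non-superkey — 3NF is violated.
The proper key subset {Gate, PassengerID} of {Gate, PassengerID, SeatNo} determines non-prime {Dest}, so the relation is not even in 2NF.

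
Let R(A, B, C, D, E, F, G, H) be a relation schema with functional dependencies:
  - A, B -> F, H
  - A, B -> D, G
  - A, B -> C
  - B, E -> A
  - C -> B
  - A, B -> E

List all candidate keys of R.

{A, B}, {A, C}, {B, E}, {C, E}

{A, B}⁺ = {A, B, C, D, E, F, G, H} — all of the relation — so {A, B} is a candidate key.
{A, C}⁺ = {A, B, C, D, E, F, G, H} — all of the relation — so {A, C} is a candidate key.
{B, E}⁺ = {A, B, C, D, E, F, G, H} — all of the relation — so {B, E} is a candidate key.
{C, E}⁺ = {A, B, C, D, E, F, G, H} — all of the relation — so {C, E} is a candidate key.
No proper subset of any of these is a key, and no other minimal superkey exists.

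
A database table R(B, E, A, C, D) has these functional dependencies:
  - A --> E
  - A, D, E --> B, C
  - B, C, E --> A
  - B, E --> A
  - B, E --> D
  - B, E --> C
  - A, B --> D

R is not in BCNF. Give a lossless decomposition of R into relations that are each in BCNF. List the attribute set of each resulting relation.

{A, B, C, D}; {A, E}

Candidate keys of the original relation: {A, B}, {A, D}, {B, E}.
In {A, B, C, D, E}, {A} is not a superkey ({A}⁺ restricted to this set is {A, E}), so split on A --> E into {A, E} and {A, B, C, D}.
{A, E} has no BCNF violation.
{A, B, C, D} has no BCNF violation.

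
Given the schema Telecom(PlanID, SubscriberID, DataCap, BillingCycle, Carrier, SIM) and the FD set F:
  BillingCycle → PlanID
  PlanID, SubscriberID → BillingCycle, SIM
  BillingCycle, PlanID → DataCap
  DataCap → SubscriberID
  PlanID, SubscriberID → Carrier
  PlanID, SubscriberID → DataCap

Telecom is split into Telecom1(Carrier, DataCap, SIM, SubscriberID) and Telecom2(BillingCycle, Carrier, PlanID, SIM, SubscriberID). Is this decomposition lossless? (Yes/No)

The shared attributes are {Carrier, SIM, SubscriberID} and {Carrier, SIM, SubscriberID}⁺ = {Carrier, SIM, SubscriberID}.
Telecom1 ⊄ {Carrier, SIM, SubscriberID} and Telecom2 ⊄ {Carrier, SIM, SubscriberID}, so the split is lossy.

No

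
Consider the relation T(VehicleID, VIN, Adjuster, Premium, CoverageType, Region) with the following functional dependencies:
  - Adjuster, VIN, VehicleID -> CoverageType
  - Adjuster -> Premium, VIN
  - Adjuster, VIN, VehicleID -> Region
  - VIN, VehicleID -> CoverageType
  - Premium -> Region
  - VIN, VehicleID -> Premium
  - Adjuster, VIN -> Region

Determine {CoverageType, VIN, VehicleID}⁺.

Start with {CoverageType, VIN, VehicleID}.
VIN, VehicleID -> Premium applies; add {Premium} → now {CoverageType, Premium, VIN, VehicleID}.
Premium -> Region applies; add {Region} → now {CoverageType, Premium, Region, VIN, VehicleID}.
No further FD applies.

{CoverageType, Premium, Region, VIN, VehicleID}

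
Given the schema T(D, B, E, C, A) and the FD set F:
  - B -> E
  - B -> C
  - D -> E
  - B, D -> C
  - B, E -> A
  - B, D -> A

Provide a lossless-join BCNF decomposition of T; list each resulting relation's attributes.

{A, B, C, E}; {B, D}

Candidate key of the original relation: {B, D}.
{A, B, C, D, E}: {B} determines {A, B, C, E} here but is not a superkey — split on B -> A, C, E, giving {A, B, C, E} and {B, D}.
{A, B, C, E} has no BCNF violation.
{B, D} has no BCNF violation.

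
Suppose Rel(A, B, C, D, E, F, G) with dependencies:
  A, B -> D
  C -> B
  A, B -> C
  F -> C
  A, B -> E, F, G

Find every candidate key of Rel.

{A, B}, {A, C}, {A, F}

Attributes never on any right-hand side: {A} — every candidate key must contain it.
Closure of {A, B} is {A, B, C, D, E, F, G}, the whole schema; {A, B} is a candidate key.
Closure of {A, C} is {A, B, C, D, E, F, G}, the whole schema; {A, C} is a candidate key.
Closure of {A, F} is {A, B, C, D, E, F, G}, the whole schema; {A, F} is a candidate key.
No proper subset of any of these is a key, and no other minimal superkey exists.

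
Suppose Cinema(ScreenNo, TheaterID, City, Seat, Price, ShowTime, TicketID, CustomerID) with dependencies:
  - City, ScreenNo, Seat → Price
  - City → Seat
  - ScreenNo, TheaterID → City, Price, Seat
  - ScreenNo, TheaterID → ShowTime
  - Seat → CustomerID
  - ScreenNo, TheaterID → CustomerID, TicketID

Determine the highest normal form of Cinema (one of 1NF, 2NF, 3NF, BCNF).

Candidate key: {ScreenNo, TheaterID}. Prime attributes: {ScreenNo, TheaterID}.
City, ScreenNo, Seat → Price breaks BCNF: {City, ScreenNo, Seat}⁺ = {City, CustomerID, Price, ScreenNo, Seat}, so {City, ScreenNo, Seat} is not a superkey.
Because {Price} is non-prime and the left side of City, ScreenNo, Seat → Price is not a superkey, the relation is not in 3NF.
No non-prime attribute depends on a proper subset of any candidate key, so 2NF holds.

2NF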